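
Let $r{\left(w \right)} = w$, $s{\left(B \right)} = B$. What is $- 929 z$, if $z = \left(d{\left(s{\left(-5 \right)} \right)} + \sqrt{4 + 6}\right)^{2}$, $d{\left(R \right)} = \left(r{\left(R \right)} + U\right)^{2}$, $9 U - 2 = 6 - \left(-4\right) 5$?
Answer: $- \frac{138542699}{6561} - \frac{536962 \sqrt{10}}{81} \approx -42079.0$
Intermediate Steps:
$U = \frac{28}{9}$ ($U = \frac{2}{9} + \frac{6 - \left(-4\right) 5}{9} = \frac{2}{9} + \frac{6 - -20}{9} = \frac{2}{9} + \frac{6 + 20}{9} = \frac{2}{9} + \frac{1}{9} \cdot 26 = \frac{2}{9} + \frac{26}{9} = \frac{28}{9} \approx 3.1111$)
$d{\left(R \right)} = \left(\frac{28}{9} + R\right)^{2}$ ($d{\left(R \right)} = \left(R + \frac{28}{9}\right)^{2} = \left(\frac{28}{9} + R\right)^{2}$)
$z = \left(\frac{289}{81} + \sqrt{10}\right)^{2}$ ($z = \left(\frac{\left(28 + 9 \left(-5\right)\right)^{2}}{81} + \sqrt{4 + 6}\right)^{2} = \left(\frac{\left(28 - 45\right)^{2}}{81} + \sqrt{10}\right)^{2} = \left(\frac{\left(-17\right)^{2}}{81} + \sqrt{10}\right)^{2} = \left(\frac{1}{81} \cdot 289 + \sqrt{10}\right)^{2} = \left(\frac{289}{81} + \sqrt{10}\right)^{2} \approx 45.295$)
$- 929 z = - 929 \left(\frac{149131}{6561} + \frac{578 \sqrt{10}}{81}\right) = - \frac{138542699}{6561} - \frac{536962 \sqrt{10}}{81}$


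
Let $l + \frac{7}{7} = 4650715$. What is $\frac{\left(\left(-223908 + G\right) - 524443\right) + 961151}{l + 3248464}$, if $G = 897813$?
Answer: $\frac{158659}{1128454} \approx 0.1406$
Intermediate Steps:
$l = 4650714$ ($l = -1 + 4650715 = 4650714$)
$\frac{\left(\left(-223908 + G\right) - 524443\right) + 961151}{l + 3248464} = \frac{\left(\left(-223908 + 897813\right) - 524443\right) + 961151}{4650714 + 3248464} = \frac{\left(673905 - 524443\right) + 961151}{7899178} = \left(149462 + 961151\right) \frac{1}{7899178} = 1110613 \cdot \frac{1}{7899178} = \frac{158659}{1128454}$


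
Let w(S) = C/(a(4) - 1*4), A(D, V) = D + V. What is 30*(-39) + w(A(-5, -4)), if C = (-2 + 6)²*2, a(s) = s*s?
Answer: -3502/3 ≈ -1167.3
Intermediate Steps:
a(s) = s²
C = 32 (C = 4²*2 = 16*2 = 32)
w(S) = 8/3 (w(S) = 32/(4² - 1*4) = 32/(16 - 4) = 32/12 = 32*(1/12) = 8/3)
30*(-39) + w(A(-5, -4)) = 30*(-39) + 8/3 = -1170 + 8/3 = -3502/3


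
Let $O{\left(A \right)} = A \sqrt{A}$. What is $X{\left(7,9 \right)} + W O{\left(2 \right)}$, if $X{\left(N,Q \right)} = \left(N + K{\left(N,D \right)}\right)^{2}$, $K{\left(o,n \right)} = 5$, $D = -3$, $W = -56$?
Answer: $144 - 112 \sqrt{2} \approx -14.392$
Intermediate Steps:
$X{\left(N,Q \right)} = \left(5 + N\right)^{2}$ ($X{\left(N,Q \right)} = \left(N + 5\right)^{2} = \left(5 + N\right)^{2}$)
$O{\left(A \right)} = A^{\frac{3}{2}}$
$X{\left(7,9 \right)} + W O{\left(2 \right)} = \left(5 + 7\right)^{2} - 56 \cdot 2^{\frac{3}{2}} = 12^{2} - 56 \cdot 2 \sqrt{2} = 144 - 112 \sqrt{2}$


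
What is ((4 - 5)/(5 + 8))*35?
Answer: -35/13 ≈ -2.6923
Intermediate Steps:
((4 - 5)/(5 + 8))*35 = -1/13*35 = -35/13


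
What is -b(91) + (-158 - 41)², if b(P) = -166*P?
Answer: 54707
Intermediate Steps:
-b(91) + (-158 - 41)² = -(-166)*91 + (-158 - 41)² = -1*(-15106) + (-199)² = 15106 + 39601 = 54707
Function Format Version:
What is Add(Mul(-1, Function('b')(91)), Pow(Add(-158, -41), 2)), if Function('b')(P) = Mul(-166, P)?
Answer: 54707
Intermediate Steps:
Add(Mul(-1, Function('b')(91)), Pow(Add(-158, -41), 2)) = Add(Mul(-1, Mul(-166, 91)), Pow(Add(-158, -41), 2)) = Add(Mul(-1, -15106), Pow(-199, 2)) = Add(15106, 39601) = 54707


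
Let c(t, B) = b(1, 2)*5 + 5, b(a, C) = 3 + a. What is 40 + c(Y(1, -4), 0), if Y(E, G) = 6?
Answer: 65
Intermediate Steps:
c(t, B) = 25 (c(t, B) = (3 + 1)*5 + 5 = 4*5 + 5 = 20 + 5 = 25)
40 + c(Y(1, -4), 0) = 40 + 25 = 65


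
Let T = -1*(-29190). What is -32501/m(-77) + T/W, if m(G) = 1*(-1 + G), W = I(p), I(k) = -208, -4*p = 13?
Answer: 86219/312 ≈ 276.34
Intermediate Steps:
p = -13/4 (p = -1/4*13 = -13/4 ≈ -3.2500)
W = -208
T = 29190
m(G) = -1 + G
-32501/m(-77) + T/W = -32501/(-1 - 77) + 29190/(-208) = -32501/(-78) + 29190*(-1/208) = -32501*(-1/78) - 14595/104 = 32501/78 - 14595/104 = 86219/312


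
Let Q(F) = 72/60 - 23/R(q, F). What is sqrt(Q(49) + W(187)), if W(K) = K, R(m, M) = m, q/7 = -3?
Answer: 2*sqrt(521745)/105 ≈ 13.758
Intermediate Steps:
q = -21 (q = 7*(-3) = -21)
Q(F) = 241/105 (Q(F) = 72/60 - 23/(-21) = 72*(1/60) - 23*(-1/21) = 6/5 + 23/21 = 241/105)
sqrt(Q(49) + W(187)) = sqrt(241/105 + 187) = sqrt(19876/105) = 2*sqrt(521745)/105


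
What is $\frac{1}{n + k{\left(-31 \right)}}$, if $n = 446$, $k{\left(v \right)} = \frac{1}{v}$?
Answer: $\frac{31}{13825} \approx 0.0022423$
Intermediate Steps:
$\frac{1}{n + k{\left(-31 \right)}} = \frac{1}{446 + \frac{1}{-31}} = \frac{1}{446 - \frac{1}{31}} = \frac{1}{\frac{13825}{31}} = \frac{31}{13825}$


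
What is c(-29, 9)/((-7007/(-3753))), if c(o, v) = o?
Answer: -108837/7007 ≈ -15.533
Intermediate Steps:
c(-29, 9)/((-7007/(-3753))) = -29/((-7007/(-3753))) = -29/((-7007*(-1/3753))) = -29/7007/3753 = -29*3753/7007 = -108837/7007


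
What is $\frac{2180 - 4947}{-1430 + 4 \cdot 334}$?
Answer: $\frac{2767}{94} \approx 29.436$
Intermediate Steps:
$\frac{2180 - 4947}{-1430 + 4 \cdot 334} = - \frac{2767}{-1430 + 1336} = - \frac{2767}{-94} = \left(-2767\right) \left(- \frac{1}{94}\right) = \frac{2767}{94}$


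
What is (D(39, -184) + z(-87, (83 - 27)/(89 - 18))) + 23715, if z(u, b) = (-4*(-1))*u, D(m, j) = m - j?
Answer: 23590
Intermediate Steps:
z(u, b) = 4*u
(D(39, -184) + z(-87, (83 - 27)/(89 - 18))) + 23715 = ((39 - 1*(-184)) + 4*(-87)) + 23715 = ((39 + 184) - 348) + 23715 = (223 - 348) + 23715 = -125 + 23715 = 23590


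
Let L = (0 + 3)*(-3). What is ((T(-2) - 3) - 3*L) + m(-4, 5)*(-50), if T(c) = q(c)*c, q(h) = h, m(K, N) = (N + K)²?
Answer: -22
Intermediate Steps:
m(K, N) = (K + N)²
L = -9 (L = 3*(-3) = -9)
T(c) = c² (T(c) = c*c = c²)
((T(-2) - 3) - 3*L) + m(-4, 5)*(-50) = (((-2)² - 3) - 3*(-9)) + (-4 + 5)²*(-50) = ((4 - 3) + 27) + 1²*(-50) = (1 + 27) + 1*(-50) = 28 - 50 = -22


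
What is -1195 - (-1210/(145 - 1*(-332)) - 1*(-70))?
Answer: -602195/477 ≈ -1262.5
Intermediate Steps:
-1195 - (-1210/(145 - 1*(-332)) - 1*(-70)) = -1195 - (-1210/(145 + 332) + 70) = -1195 - (-1210/477 + 70) = -1195 - 1*32180/477 = -1195 - 32180/477 = -602195/477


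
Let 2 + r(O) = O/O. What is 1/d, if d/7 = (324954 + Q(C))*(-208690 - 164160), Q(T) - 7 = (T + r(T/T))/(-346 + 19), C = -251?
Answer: -109/92446603088350 ≈ -1.1791e-12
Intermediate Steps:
r(O) = -1 (r(O) = -2 + O/O = -2 + 1 = -1)
Q(T) = 2290/327 - T/327 (Q(T) = 7 + (T - 1)/(-346 + 19) = 7 + (-1 + T)/(-327) = 7 + (-1 + T)*(-1/327) = 7 + (1/327 - T/327) = 2290/327 - T/327)
d = -92446603088350/109 (d = 7*((324954 + (2290/327 - 1/327*(-251)))*(-208690 - 164160)) = 7*((324954 + (2290/327 + 251/327))*(-372850)) = 7*((324954 + 847/109)*(-372850)) = 7*((35420833/109)*(-372850)) = 7*(-13206657584050/109) = -92446603088350/109 ≈ -8.4813e+11)
1/d = 1/(-92446603088350/109) = -109/92446603088350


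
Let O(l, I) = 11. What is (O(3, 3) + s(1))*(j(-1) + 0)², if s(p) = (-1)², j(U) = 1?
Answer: 12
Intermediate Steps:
s(p) = 1
(O(3, 3) + s(1))*(j(-1) + 0)² = (11 + 1)*(1 + 0)² = 12*1² = 12*1 = 12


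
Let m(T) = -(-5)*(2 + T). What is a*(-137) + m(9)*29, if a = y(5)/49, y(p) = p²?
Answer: 74730/49 ≈ 1525.1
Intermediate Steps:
a = 25/49 (a = 5²/49 = 25*(1/49) = 25/49 ≈ 0.51020)
m(T) = 10 + 5*T (m(T) = -(-10 - 5*T) = 10 + 5*T)
a*(-137) + m(9)*29 = (25/49)*(-137) + (10 + 5*9)*29 = -3425/49 + (10 + 45)*29 = -3425/49 + 55*29 = -3425/49 + 1595 = 74730/49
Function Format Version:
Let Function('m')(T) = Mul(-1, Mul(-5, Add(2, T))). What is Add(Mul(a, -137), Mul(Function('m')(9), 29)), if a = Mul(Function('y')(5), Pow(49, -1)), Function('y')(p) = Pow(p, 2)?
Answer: Rational(74730, 49) ≈ 1525.1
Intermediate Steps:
a = Rational(25, 49) (a = Mul(Pow(5, 2), Pow(49, -1)) = Mul(25, Rational(1, 49)) = Rational(25, 49) ≈ 0.51020)
Function('m')(T) = Add(10, Mul(5, T)) (Function('m')(T) = Mul(-1, Add(-10, Mul(-5, T))) = Add(10, Mul(5, T)))
Add(Mul(a, -137), Mul(Function('m')(9), 29)) = Add(Mul(Rational(25, 49), -137), Mul(Add(10, Mul(5, 9)), 29)) = Add(Rational(-3425, 49), Mul(Add(10, 45), 29)) = Add(Rational(-3425, 49), Mul(55, 29)) = Add(Rational(-3425, 49), 1595) = Rational(74730, 49)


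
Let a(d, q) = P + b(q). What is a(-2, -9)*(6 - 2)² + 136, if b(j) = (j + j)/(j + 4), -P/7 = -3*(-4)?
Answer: -5752/5 ≈ -1150.4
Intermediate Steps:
P = -84 (P = -(-21)*(-4) = -7*12 = -84)
b(j) = 2*j/(4 + j) (b(j) = (2*j)/(4 + j) = 2*j/(4 + j))
a(d, q) = -84 + 2*q/(4 + q)
a(-2, -9)*(6 - 2)² + 136 = (2*(-168 - 41*(-9))/(4 - 9))*(6 - 2)² + 136 = (2*(-168 + 369)/(-5))*4² + 136 = (2*(-⅕)*201)*16 + 136 = -402/5*16 + 136 = -6432/5 + 136 = -5752/5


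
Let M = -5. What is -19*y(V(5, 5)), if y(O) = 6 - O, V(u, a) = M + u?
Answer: -114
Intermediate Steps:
V(u, a) = -5 + u
-19*y(V(5, 5)) = -19*(6 - (-5 + 5)) = -19*(6 - 1*0) = -19*(6 + 0) = -19*6 = -114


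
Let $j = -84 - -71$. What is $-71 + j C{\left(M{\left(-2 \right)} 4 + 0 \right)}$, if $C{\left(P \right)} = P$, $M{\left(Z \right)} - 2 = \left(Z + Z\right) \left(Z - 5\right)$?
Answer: $-1631$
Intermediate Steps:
$M{\left(Z \right)} = 2 + 2 Z \left(-5 + Z\right)$ ($M{\left(Z \right)} = 2 + \left(Z + Z\right) \left(Z - 5\right) = 2 + 2 Z \left(-5 + Z\right)$)
$j = -13$ ($j = -84 + 71 = -13$)
$-71 + j C{\left(M{\left(-2 \right)} 4 + 0 \right)} = -71 - 13 \left(\left(2 - -20 + 2 \left(-2\right)^{2}\right) 4 + 0\right) = -71 - 13 \left(\left(2 + 20 + 2 \cdot 4\right) 4 + 0\right) = -71 - 13 \left(\left(2 + 20 + 8\right) 4 + 0\right) = -71 - 13 \left(30 \cdot 4 + 0\right) = -71 - 13 \left(120 + 0\right) = -71 - 1560 = -1631$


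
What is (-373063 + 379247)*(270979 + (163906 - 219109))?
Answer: 1334358784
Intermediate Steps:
(-373063 + 379247)*(270979 + (163906 - 219109)) = 6184*(270979 - 55203) = 6184*215776 = 1334358784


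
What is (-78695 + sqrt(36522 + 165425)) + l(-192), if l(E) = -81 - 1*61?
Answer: -78837 + sqrt(201947) ≈ -78388.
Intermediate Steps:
l(E) = -142 (l(E) = -81 - 61 = -142)
(-78695 + sqrt(36522 + 165425)) + l(-192) = (-78695 + sqrt(36522 + 165425)) - 142 = (-78695 + sqrt(201947)) - 142 = -78837 + sqrt(201947)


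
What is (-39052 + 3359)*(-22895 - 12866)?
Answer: 1276417373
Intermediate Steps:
(-39052 + 3359)*(-22895 - 12866) = -35693*(-35761) = 1276417373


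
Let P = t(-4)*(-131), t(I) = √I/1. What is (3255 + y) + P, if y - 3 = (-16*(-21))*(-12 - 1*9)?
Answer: -3798 - 262*I ≈ -3798.0 - 262.0*I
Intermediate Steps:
t(I) = √I (t(I) = 1*√I = √I)
y = -7053 (y = 3 + (-16*(-21))*(-12 - 1*9) = 3 + 336*(-12 - 9) = 3 + 336*(-21) = 3 - 7056 = -7053)
P = -262*I (P = √(-4)*(-131) = (2*I)*(-131) = -262*I ≈ -262.0*I)
(3255 + y) + P = (3255 - 7053) - 262*I = -3798 - 262*I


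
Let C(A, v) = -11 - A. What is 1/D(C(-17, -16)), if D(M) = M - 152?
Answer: -1/146 ≈ -0.0068493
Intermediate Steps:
D(M) = -152 + M
1/D(C(-17, -16)) = 1/(-152 + (-11 - 1*(-17))) = 1/(-152 + (-11 + 17)) = 1/(-152 + 6) = 1/(-146) = -1/146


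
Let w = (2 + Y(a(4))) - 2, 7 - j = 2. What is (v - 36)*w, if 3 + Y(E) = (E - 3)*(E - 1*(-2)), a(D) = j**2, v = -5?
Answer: -24231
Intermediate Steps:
j = 5 (j = 7 - 1*2 = 7 - 2 = 5)
a(D) = 25 (a(D) = 5**2 = 25)
Y(E) = -3 + (-3 + E)*(2 + E) (Y(E) = -3 + (E - 3)*(E - 1*(-2)) = -3 + (-3 + E)*(E + 2) = -3 + (-3 + E)*(2 + E))
w = 591 (w = (2 + (-9 + 25**2 - 1*25)) - 2 = (2 + (-9 + 625 - 25)) - 2 = (2 + 591) - 2 = 593 - 2 = 591)
(v - 36)*w = (-5 - 36)*591 = -41*591 = -24231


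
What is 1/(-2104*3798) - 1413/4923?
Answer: -1254586291/4371072624 ≈ -0.28702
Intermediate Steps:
1/(-2104*3798) - 1413/4923 = -1/2104*1/3798 - 1413*1/4923 = -1/7990992 - 157/547 = -1254586291/4371072624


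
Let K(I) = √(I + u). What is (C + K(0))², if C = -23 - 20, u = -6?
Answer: (43 - I*√6)² ≈ 1843.0 - 210.66*I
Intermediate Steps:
C = -43
K(I) = √(-6 + I) (K(I) = √(I - 6) = √(-6 + I))
(C + K(0))² = (-43 + √(-6 + 0))² = (-43 + √(-6))² = (-43 + I*√6)²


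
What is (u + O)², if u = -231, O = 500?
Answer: 72361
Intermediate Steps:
(u + O)² = (-231 + 500)² = 269² = 72361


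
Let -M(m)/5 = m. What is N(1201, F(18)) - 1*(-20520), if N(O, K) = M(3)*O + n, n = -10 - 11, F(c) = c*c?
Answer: 2484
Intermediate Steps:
M(m) = -5*m
F(c) = c**2
n = -21
N(O, K) = -21 - 15*O (N(O, K) = (-5*3)*O - 21 = -15*O - 21 = -21 - 15*O)
N(1201, F(18)) - 1*(-20520) = (-21 - 15*1201) - 1*(-20520) = (-21 - 18015) + 20520 = -18036 + 20520 = 2484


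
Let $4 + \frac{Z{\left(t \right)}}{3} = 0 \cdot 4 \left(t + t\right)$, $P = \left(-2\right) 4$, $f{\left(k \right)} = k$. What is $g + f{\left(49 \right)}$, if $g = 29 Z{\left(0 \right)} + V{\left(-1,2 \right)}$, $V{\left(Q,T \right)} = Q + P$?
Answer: $-308$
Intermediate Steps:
$P = -8$
$Z{\left(t \right)} = -12$ ($Z{\left(t \right)} = -12 + 3 \cdot 0 \cdot 4 \left(t + t\right) = -12 + 3 \cdot 0 \cdot 2 t = -12 + 3 \cdot 0 = -12 + 0 = -12$)
$V{\left(Q,T \right)} = -8 + Q$ ($V{\left(Q,T \right)} = Q - 8 = -8 + Q$)
$g = -357$ ($g = 29 \left(-12\right) - 9 = -348 - 9 = -357$)
$g + f{\left(49 \right)} = -357 + 49 = -308$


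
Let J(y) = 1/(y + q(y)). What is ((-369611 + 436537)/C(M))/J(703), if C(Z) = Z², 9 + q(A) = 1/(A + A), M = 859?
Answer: 32652024195/518730343 ≈ 62.946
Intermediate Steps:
q(A) = -9 + 1/(2*A) (q(A) = -9 + 1/(A + A) = -9 + 1/(2*A))
J(y) = 1/(-9 + y + 1/(2*y)) (J(y) = 1/(y + (-9 + 1/(2*y))) = 1/(-9 + y + 1/(2*y)))
((-369611 + 436537)/C(M))/J(703) = ((-369611 + 436537)/(859²))/((2*703/(1 + 2*703*(-9 + 703)))) = (66926/737881)/((2*703/(1 + 2*703*694))) = (66926*(1/737881))/((2*703/(1 + 975764))) = 66926/(737881*((2*703/975765))) = 66926/(737881*((2*703*(1/975765)))) = 66926/(737881*(1406/975765)) = (66926/737881)*(975765/1406) = 32652024195/518730343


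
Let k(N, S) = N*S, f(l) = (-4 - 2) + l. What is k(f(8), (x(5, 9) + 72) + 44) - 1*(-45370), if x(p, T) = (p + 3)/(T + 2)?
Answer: 501638/11 ≈ 45603.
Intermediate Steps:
x(p, T) = (3 + p)/(2 + T)
f(l) = -6 + l
k(f(8), (x(5, 9) + 72) + 44) - 1*(-45370) = (-6 + 8)*(((3 + 5)/(2 + 9) + 72) + 44) - 1*(-45370) = 2*((8/11 + 72) + 44) + 45370 = 2*(800/11 + 44) + 45370 = 2*(1284/11) + 45370 = 2568/11 + 45370 = 501638/11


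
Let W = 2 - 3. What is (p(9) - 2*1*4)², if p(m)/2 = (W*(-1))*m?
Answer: 100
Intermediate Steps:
W = -1
p(m) = 2*m (p(m) = 2*((-1*(-1))*m) = 2*(1*m) = 2*m)
(p(9) - 2*1*4)² = (2*9 - 2*1*4)² = (18 - 2*4)² = (18 - 8)² = 10² = 100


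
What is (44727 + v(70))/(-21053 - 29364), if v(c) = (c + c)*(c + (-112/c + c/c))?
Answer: -54443/50417 ≈ -1.0799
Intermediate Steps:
v(c) = 2*c*(1 + c - 112/c) (v(c) = (2*c)*(c + (-112/c + 1)) = (2*c)*(c + (1 - 112/c)) = (2*c)*(1 + c - 112/c) = 2*c*(1 + c - 112/c))
(44727 + v(70))/(-21053 - 29364) = (44727 + (-224 + 2*70 + 2*70²))/(-21053 - 29364) = (44727 + (-224 + 140 + 2*4900))/(-50417) = (44727 + (-224 + 140 + 9800))*(-1/50417) = (44727 + 9716)*(-1/50417) = 54443*(-1/50417) = -54443/50417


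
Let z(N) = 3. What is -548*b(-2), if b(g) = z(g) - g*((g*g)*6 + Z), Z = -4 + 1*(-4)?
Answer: -19180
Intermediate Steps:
Z = -8 (Z = -4 - 4 = -8)
b(g) = 3 - g*(-8 + 6*g**2) (b(g) = 3 - g*((g*g)*6 - 8) = 3 - g*(g**2*6 - 8) = 3 - g*(6*g**2 - 8) = 3 - g*(-8 + 6*g**2))
-548*b(-2) = -548*(3 - 6*(-2)**3 + 8*(-2)) = -548*(3 - 6*(-8) - 16) = -548*(3 + 48 - 16) = -548*35 = -19180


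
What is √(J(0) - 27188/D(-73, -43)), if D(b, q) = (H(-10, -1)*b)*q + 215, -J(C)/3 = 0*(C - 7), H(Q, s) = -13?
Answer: √17243989/5074 ≈ 0.81841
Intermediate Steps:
J(C) = 0 (J(C) = -0*(C - 7) = -0*(-7 + C) = -3*0 = 0)
D(b, q) = 215 - 13*b*q (D(b, q) = (-13*b)*q + 215 = -13*b*q + 215 = 215 - 13*b*q)
√(J(0) - 27188/D(-73, -43)) = √(0 - 27188/(215 - 13*(-73)*(-43))) = √(0 - 27188/(215 - 40807)) = √(0 - 27188/(-40592)) = √(0 - 27188*(-1/40592)) = √(0 + 6797/10148) = √(6797/10148) = √17243989/5074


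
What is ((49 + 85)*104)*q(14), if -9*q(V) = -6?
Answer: 27872/3 ≈ 9290.7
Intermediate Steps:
q(V) = ⅔ (q(V) = -⅑*(-6) = ⅔)
((49 + 85)*104)*q(14) = ((49 + 85)*104)*(⅔) = (134*104)*(⅔) = 13936*(⅔) = 27872/3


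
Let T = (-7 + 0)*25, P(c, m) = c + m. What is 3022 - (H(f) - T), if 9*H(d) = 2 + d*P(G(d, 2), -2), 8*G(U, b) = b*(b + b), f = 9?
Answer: 25630/9 ≈ 2847.8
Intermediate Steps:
G(U, b) = b²/4 (G(U, b) = (b*(b + b))/8 = (b*(2*b))/8 = (2*b²)/8 = b²/4)
H(d) = 2/9 - d/9 (H(d) = (2 + d*((¼)*2² - 2))/9 = (2 + d*((¼)*4 - 2))/9 = (2 + d*(1 - 2))/9 = (2 + d*(-1))/9 = (2 - d)/9 = 2/9 - d/9)
T = -175 (T = -7*25 = -175)
3022 - (H(f) - T) = 3022 - ((2/9 - ⅑*9) - 1*(-175)) = 3022 - ((2/9 - 1) + 175) = 3022 - (-7/9 + 175) = 3022 - 1*1568/9 = 3022 - 1568/9 = 25630/9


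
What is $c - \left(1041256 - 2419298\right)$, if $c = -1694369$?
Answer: $-316327$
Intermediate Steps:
$c - \left(1041256 - 2419298\right) = -1694369 - \left(1041256 - 2419298\right) = -1694369 - -1378042 = -1694369 + 1378042 = -316327$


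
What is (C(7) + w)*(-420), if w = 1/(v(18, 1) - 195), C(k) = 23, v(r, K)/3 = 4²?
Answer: -67600/7 ≈ -9657.1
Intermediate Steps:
v(r, K) = 48 (v(r, K) = 3*4² = 3*16 = 48)
w = -1/147 (w = 1/(48 - 195) = 1/(-147) = -1/147 ≈ -0.0068027)
(C(7) + w)*(-420) = (23 - 1/147)*(-420) = (3380/147)*(-420) = -67600/7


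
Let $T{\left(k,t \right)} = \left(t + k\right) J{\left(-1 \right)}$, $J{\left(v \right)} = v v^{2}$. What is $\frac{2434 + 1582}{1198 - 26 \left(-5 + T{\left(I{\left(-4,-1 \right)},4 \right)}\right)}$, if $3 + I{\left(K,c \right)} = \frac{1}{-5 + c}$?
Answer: $\frac{12048}{4049} \approx 2.9755$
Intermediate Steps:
$I{\left(K,c \right)} = -3 + \frac{1}{-5 + c}$
$J{\left(v \right)} = v^{3}$
$T{\left(k,t \right)} = - k - t$ ($T{\left(k,t \right)} = \left(t + k\right) \left(-1\right)^{3} = \left(k + t\right) \left(-1\right) = - k - t$)
$\frac{2434 + 1582}{1198 - 26 \left(-5 + T{\left(I{\left(-4,-1 \right)},4 \right)}\right)} = \frac{2434 + 1582}{1198 - 26 \left(-5 - \left(4 + \frac{16 - -3}{-5 - 1}\right)\right)} = \frac{4016}{1198 - 26 \left(-5 - \left(4 + \frac{16 + 3}{-6}\right)\right)} = \frac{4016}{1198 - 26 \left(-5 - \left(4 - \frac{19}{6}\right)\right)} = \frac{4016}{1198 - 26 \left(-5 - \frac{5}{6}\right)} = \frac{4016}{1198 - - \frac{455}{3}} = \frac{4016}{1198 + \frac{455}{3}} = \frac{4016}{\frac{4049}{3}} = 4016 \cdot \frac{3}{4049} = \frac{12048}{4049}$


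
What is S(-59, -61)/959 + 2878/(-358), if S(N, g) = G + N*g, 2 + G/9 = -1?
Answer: -740613/171661 ≈ -4.3144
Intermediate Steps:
G = -27 (G = -18 + 9*(-1) = -18 - 9 = -27)
S(N, g) = -27 + N*g
S(-59, -61)/959 + 2878/(-358) = (-27 - 59*(-61))/959 + 2878/(-358) = (-27 + 3599)*(1/959) + 2878*(-1/358) = 3572*(1/959) - 1439/179 = 3572/959 - 1439/179 = -740613/171661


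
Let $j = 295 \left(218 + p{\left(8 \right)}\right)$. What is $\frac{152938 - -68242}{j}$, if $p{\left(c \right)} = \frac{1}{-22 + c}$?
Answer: $\frac{619304}{180009} \approx 3.4404$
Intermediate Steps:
$j = \frac{900045}{14}$ ($j = 295 \left(218 + \frac{1}{-22 + 8}\right) = 295 \left(218 + \frac{1}{-14}\right) = 295 \left(218 - \frac{1}{14}\right) = 295 \cdot \frac{3051}{14} = \frac{900045}{14} \approx 64289.0$)
$\frac{152938 - -68242}{j} = \frac{152938 - -68242}{\frac{900045}{14}} = \left(152938 + 68242\right) \frac{14}{900045} = 221180 \cdot \frac{14}{900045} = \frac{619304}{180009}$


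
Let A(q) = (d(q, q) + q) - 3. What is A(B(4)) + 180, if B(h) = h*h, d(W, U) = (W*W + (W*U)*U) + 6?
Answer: 4551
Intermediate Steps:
d(W, U) = 6 + W**2 + W*U**2 (d(W, U) = (W**2 + (U*W)*U) + 6 = (W**2 + W*U**2) + 6 = 6 + W**2 + W*U**2)
B(h) = h**2
A(q) = 3 + q + q**2 + q**3 (A(q) = ((6 + q**2 + q*q**2) + q) - 3 = ((6 + q**2 + q**3) + q) - 3 = (6 + q + q**2 + q**3) - 3 = 3 + q + q**2 + q**3)
A(B(4)) + 180 = (3 + 4**2 + (4**2)**2 + (4**2)**3) + 180 = (3 + 16 + 16**2 + 16**3) + 180 = (3 + 16 + 256 + 4096) + 180 = 4371 + 180 = 4551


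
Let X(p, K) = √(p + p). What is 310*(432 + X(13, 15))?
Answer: 133920 + 310*√26 ≈ 1.3550e+5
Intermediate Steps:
X(p, K) = √2*√p (X(p, K) = √(2*p) = √2*√p)
310*(432 + X(13, 15)) = 310*(432 + √2*√13) = 310*(432 + √26) = 133920 + 310*√26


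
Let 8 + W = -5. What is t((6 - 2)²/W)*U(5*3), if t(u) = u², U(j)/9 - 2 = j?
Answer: 39168/169 ≈ 231.76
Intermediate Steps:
W = -13 (W = -8 - 5 = -13)
U(j) = 18 + 9*j
t((6 - 2)²/W)*U(5*3) = ((6 - 2)²/(-13))²*(18 + 9*(5*3)) = (4²*(-1/13))²*(18 + 9*15) = (16*(-1/13))²*(18 + 135) = (-16/13)²*153 = (256/169)*153 = 39168/169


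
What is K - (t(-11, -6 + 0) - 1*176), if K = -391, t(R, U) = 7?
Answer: -222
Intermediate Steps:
K - (t(-11, -6 + 0) - 1*176) = -391 - (7 - 1*176) = -391 - (7 - 176) = -391 - 1*(-169) = -391 + 169 = -222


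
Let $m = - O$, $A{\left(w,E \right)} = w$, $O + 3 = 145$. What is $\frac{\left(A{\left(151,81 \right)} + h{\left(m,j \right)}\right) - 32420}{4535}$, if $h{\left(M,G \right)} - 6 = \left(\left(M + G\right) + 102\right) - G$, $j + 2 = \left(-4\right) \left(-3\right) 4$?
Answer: $- \frac{32303}{4535} \approx -7.123$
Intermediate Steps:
$O = 142$ ($O = -3 + 145 = 142$)
$j = 46$ ($j = -2 + \left(-4\right) \left(-3\right) 4 = -2 + 12 \cdot 4 = -2 + 48 = 46$)
$m = -142$ ($m = \left(-1\right) 142 = -142$)
$h{\left(M,G \right)} = 108 + M$ ($h{\left(M,G \right)} = 6 - \left(-102 - M\right) = 6 + \left(102 + M\right) = 108 + M$)
$\frac{\left(A{\left(151,81 \right)} + h{\left(m,j \right)}\right) - 32420}{4535} = \frac{\left(151 + \left(108 - 142\right)\right) - 32420}{4535} = \left(\left(151 - 34\right) - 32420\right) \frac{1}{4535} = \left(117 - 32420\right) \frac{1}{4535} = \left(-32303\right) \frac{1}{4535} = - \frac{32303}{4535}$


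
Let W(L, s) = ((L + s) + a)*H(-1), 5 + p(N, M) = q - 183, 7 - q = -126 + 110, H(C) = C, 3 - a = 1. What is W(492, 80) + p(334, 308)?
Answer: -739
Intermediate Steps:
a = 2 (a = 3 - 1*1 = 3 - 1 = 2)
q = 23 (q = 7 - (-126 + 110) = 7 - 1*(-16) = 7 + 16 = 23)
p(N, M) = -165 (p(N, M) = -5 + (23 - 183) = -5 - 160 = -165)
W(L, s) = -2 - L - s (W(L, s) = ((L + s) + 2)*(-1) = (2 + L + s)*(-1) = -2 - L - s)
W(492, 80) + p(334, 308) = (-2 - 1*492 - 1*80) - 165 = (-2 - 492 - 80) - 165 = -574 - 165 = -739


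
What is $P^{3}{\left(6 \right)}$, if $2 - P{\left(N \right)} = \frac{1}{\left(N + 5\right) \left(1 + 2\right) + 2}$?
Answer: $\frac{328509}{42875} \approx 7.662$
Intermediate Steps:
$P{\left(N \right)} = 2 - \frac{1}{17 + 3 N}$ ($P{\left(N \right)} = 2 - \frac{1}{\left(N + 5\right) \left(1 + 2\right) + 2} = 2 - \frac{1}{\left(5 + N\right) 3 + 2} = 2 - \frac{1}{\left(15 + 3 N\right) + 2} = 2 - \frac{1}{17 + 3 N}$)
$P^{3}{\left(6 \right)} = \left(\frac{3 \left(11 + 2 \cdot 6\right)}{17 + 3 \cdot 6}\right)^{3} = \left(\frac{3 \left(11 + 12\right)}{17 + 18}\right)^{3} = \left(3 \cdot \frac{1}{35} \cdot 23\right)^{3} = \left(\frac{69}{35}\right)^{3} = \frac{328509}{42875}$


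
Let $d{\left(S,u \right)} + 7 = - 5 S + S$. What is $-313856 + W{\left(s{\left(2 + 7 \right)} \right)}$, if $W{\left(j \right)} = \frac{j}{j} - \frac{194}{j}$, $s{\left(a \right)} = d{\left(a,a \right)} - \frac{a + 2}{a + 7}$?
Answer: $- \frac{219381541}{699} \approx -3.1385 \cdot 10^{5}$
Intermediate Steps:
$d{\left(S,u \right)} = -7 - 4 S$ ($d{\left(S,u \right)} = -7 + \left(- 5 S + S\right) = -7 - 4 S$)
$s{\left(a \right)} = -7 - 4 a - \frac{2 + a}{7 + a}$ ($s{\left(a \right)} = \left(-7 - 4 a\right) - \frac{a + 2}{a + 7} = \left(-7 - 4 a\right) - \frac{2 + a}{7 + a} = -7 - 4 a - \frac{2 + a}{7 + a}$)
$W{\left(j \right)} = 1 - \frac{194}{j}$
$-313856 + W{\left(s{\left(2 + 7 \right)} \right)} = -313856 + \frac{-194 + \frac{-51 - 36 \left(2 + 7\right) - 4 \left(2 + 7\right)^{2}}{7 + \left(2 + 7\right)}}{\frac{1}{7 + \left(2 + 7\right)} \left(-51 - 36 \left(2 + 7\right) - 4 \left(2 + 7\right)^{2}\right)} = -313856 + \frac{-194 + \frac{-51 - 324 - 4 \cdot 9^{2}}{7 + 9}}{\frac{1}{7 + 9} \left(-51 - 324 - 4 \cdot 9^{2}\right)} = -313856 + \frac{-194 + \frac{-51 - 324 - 324}{16}}{\frac{1}{16} \left(-51 - 324 - 324\right)} = -313856 + \frac{-194 + \frac{1}{16} \left(-699\right)}{\frac{1}{16} \left(-699\right)} = -313856 + \frac{-194 - \frac{699}{16}}{- \frac{699}{16}} = -313856 - - \frac{3803}{699} = -313856 + \frac{3803}{699} = - \frac{219381541}{699}$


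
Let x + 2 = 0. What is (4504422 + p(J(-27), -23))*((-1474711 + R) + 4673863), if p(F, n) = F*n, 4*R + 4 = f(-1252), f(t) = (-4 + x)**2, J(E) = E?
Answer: 14412353363880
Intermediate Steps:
x = -2 (x = -2 + 0 = -2)
f(t) = 36 (f(t) = (-4 - 2)**2 = (-6)**2 = 36)
R = 8 (R = -1 + (1/4)*36 = -1 + 9 = 8)
(4504422 + p(J(-27), -23))*((-1474711 + R) + 4673863) = (4504422 - 27*(-23))*((-1474711 + 8) + 4673863) = (4504422 + 621)*(-1474703 + 4673863) = 4505043*3199160 = 14412353363880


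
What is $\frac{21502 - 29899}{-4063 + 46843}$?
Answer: $- \frac{2799}{14260} \approx -0.19628$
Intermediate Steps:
$\frac{21502 - 29899}{-4063 + 46843} = - \frac{8397}{42780} = \left(-8397\right) \frac{1}{42780} = - \frac{2799}{14260}$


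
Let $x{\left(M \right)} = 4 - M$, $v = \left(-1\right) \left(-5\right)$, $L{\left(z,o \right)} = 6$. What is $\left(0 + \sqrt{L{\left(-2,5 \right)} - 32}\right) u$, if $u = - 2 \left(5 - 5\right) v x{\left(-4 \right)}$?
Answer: $0$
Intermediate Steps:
$v = 5$
$u = 0$ ($u = - 2 \left(5 - 5\right) 5 \left(4 - -4\right) = \left(-2\right) 0 \cdot 5 \left(4 + 4\right) = 0 \cdot 5 \cdot 8 = 0 \cdot 8 = 0$)
$\left(0 + \sqrt{L{\left(-2,5 \right)} - 32}\right) u = \left(0 + \sqrt{6 - 32}\right) 0 = \left(0 + \sqrt{-26}\right) 0 = \left(0 + i \sqrt{26}\right) 0 = i \sqrt{26} \cdot 0 = 0$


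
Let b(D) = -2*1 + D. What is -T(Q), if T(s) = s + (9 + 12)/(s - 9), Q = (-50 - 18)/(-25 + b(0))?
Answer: 487/675 ≈ 0.72148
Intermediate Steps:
b(D) = -2 + D
Q = 68/27 (Q = (-50 - 18)/(-25 + (-2 + 0)) = -68/(-25 - 2) = -68/(-27) = -68*(-1/27) = 68/27 ≈ 2.5185)
T(s) = s + 21/(-9 + s)
-T(Q) = -(21 + (68/27)² - 9*68/27)/(-9 + 68/27) = -(21 + 4624/729 - 68/3)/(-175/27) = -(-27)*3409/(175*729) = -1*(-487/675) = 487/675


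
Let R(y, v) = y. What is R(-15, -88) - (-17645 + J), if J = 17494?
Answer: 136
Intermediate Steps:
R(-15, -88) - (-17645 + J) = -15 - (-17645 + 17494) = -15 - 1*(-151) = -15 + 151 = 136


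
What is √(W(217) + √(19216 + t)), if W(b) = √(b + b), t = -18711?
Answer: √(√434 + √505) ≈ 6.5806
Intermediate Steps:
W(b) = √2*√b (W(b) = √(2*b) = √2*√b)
√(W(217) + √(19216 + t)) = √(√2*√217 + √(19216 - 18711)) = √(√434 + √505)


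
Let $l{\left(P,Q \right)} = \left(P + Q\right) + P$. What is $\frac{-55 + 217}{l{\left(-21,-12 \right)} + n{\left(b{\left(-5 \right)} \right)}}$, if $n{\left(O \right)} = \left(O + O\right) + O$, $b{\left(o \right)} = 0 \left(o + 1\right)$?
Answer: $-3$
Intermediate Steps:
$l{\left(P,Q \right)} = Q + 2 P$
$b{\left(o \right)} = 0$ ($b{\left(o \right)} = 0 \left(1 + o\right) = 0$)
$n{\left(O \right)} = 3 O$ ($n{\left(O \right)} = 2 O + O = 3 O$)
$\frac{-55 + 217}{l{\left(-21,-12 \right)} + n{\left(b{\left(-5 \right)} \right)}} = \frac{-55 + 217}{\left(-12 + 2 \left(-21\right)\right) + 3 \cdot 0} = \frac{162}{\left(-12 - 42\right) + 0} = \frac{162}{-54 + 0} = \frac{162}{-54} = 162 \left(- \frac{1}{54}\right) = -3$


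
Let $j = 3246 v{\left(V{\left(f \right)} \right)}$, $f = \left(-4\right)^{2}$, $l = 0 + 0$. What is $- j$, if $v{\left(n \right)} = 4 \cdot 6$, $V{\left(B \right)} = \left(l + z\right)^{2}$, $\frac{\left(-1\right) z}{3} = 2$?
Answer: $-77904$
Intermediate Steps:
$l = 0$
$z = -6$ ($z = \left(-3\right) 2 = -6$)
$f = 16$
$V{\left(B \right)} = 36$ ($V{\left(B \right)} = \left(0 - 6\right)^{2} = \left(-6\right)^{2} = 36$)
$v{\left(n \right)} = 24$
$j = 77904$ ($j = 3246 \cdot 24 = 77904$)
$- j = \left(-1\right) 77904 = -77904$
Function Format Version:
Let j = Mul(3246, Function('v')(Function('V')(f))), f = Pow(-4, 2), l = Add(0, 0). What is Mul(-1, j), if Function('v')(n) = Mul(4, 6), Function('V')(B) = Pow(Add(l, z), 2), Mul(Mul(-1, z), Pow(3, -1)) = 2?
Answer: -77904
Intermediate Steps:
l = 0
z = -6 (z = Mul(-3, 2) = -6)
f = 16
Function('V')(B) = 36 (Function('V')(B) = Pow(Add(0, -6), 2) = Pow(-6, 2) = 36)
Function('v')(n) = 24
j = 77904 (j = Mul(3246, 24) = 77904)
Mul(-1, j) = Mul(-1, 77904) = -77904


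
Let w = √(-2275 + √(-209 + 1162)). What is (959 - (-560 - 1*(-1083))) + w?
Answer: 436 + √(-2275 + √953) ≈ 436.0 + 47.372*I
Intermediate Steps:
w = √(-2275 + √953) ≈ 47.372*I
(959 - (-560 - 1*(-1083))) + w = (959 - (-560 - 1*(-1083))) + √(-2275 + √953) = (959 - (-560 + 1083)) + √(-2275 + √953) = (959 - 1*523) + √(-2275 + √953) = (959 - 523) + √(-2275 + √953) = 436 + √(-2275 + √953)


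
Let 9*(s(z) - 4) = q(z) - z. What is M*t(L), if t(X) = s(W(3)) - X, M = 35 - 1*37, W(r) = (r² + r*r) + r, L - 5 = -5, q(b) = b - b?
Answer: -10/3 ≈ -3.3333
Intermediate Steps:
q(b) = 0
L = 0 (L = 5 - 5 = 0)
W(r) = r + 2*r² (W(r) = (r² + r²) + r = 2*r² + r = r + 2*r²)
s(z) = 4 - z/9 (s(z) = 4 + (0 - z)/9 = 4 + (-z)/9 = 4 - z/9)
M = -2 (M = 35 - 37 = -2)
t(X) = 5/3 - X (t(X) = (4 - (1 + 2*3)/3) - X = (4 - (1 + 6)/3) - X = (4 - 7/3) - X = 5/3 - X)
M*t(L) = -2*(5/3 - 1*0) = -2*(5/3 + 0) = -2*5/3 = -10/3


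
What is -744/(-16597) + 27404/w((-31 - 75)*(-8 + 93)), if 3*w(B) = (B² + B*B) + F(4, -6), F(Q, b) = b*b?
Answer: 30540122037/673673209223 ≈ 0.045334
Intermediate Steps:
F(Q, b) = b²
w(B) = 12 + 2*B²/3 (w(B) = ((B² + B*B) + (-6)²)/3 = ((B² + B²) + 36)/3 = (2*B² + 36)/3 = (36 + 2*B²)/3 = 12 + 2*B²/3)
-744/(-16597) + 27404/w((-31 - 75)*(-8 + 93)) = -744/(-16597) + 27404/(12 + 2*((-31 - 75)*(-8 + 93))²/3) = -744*(-1/16597) + 27404/(12 + 2*(-106*85)²/3) = 744/16597 + 27404/(12 + (⅔)*(-9010)²) = 744/16597 + 27404/(12 + (⅔)*81180100) = 744/16597 + 27404/(12 + 162360200/3) = 744/16597 + 27404/(162360236/3) = 744/16597 + 27404*(3/162360236) = 744/16597 + 20553/40590059 = 30540122037/673673209223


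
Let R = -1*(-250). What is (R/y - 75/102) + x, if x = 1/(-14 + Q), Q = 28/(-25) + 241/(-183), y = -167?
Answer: -979124175/426979922 ≈ -2.2931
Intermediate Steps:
Q = -11149/4575 (Q = 28*(-1/25) + 241*(-1/183) = -28/25 - 241/183 = -11149/4575 ≈ -2.4369)
R = 250
x = -4575/75199 (x = 1/(-14 - 11149/4575) = 1/(-75199/4575) = -4575/75199 ≈ -0.060839)
(R/y - 75/102) + x = (250/(-167) - 75/102) - 4575/75199 = (250*(-1/167) - 75*1/102) - 4575/75199 = (-250/167 - 25/34) - 4575/75199 = -12675/5678 - 4575/75199 = -979124175/426979922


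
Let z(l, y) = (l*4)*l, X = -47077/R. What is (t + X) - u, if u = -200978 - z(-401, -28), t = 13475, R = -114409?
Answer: 98123726790/114409 ≈ 8.5766e+5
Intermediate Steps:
X = 47077/114409 (X = -47077/(-114409) = -47077*(-1/114409) = 47077/114409 ≈ 0.41148)
z(l, y) = 4*l**2 (z(l, y) = (4*l)*l = 4*l**2)
u = -844182 (u = -200978 - 4*(-401)**2 = -200978 - 4*160801 = -200978 - 1*643204 = -200978 - 643204 = -844182)
(t + X) - u = (13475 + 47077/114409) - 1*(-844182) = 1541708352/114409 + 844182 = 98123726790/114409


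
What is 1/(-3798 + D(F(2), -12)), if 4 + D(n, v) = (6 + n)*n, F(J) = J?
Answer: -1/3786 ≈ -0.00026413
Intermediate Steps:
D(n, v) = -4 + n*(6 + n) (D(n, v) = -4 + (6 + n)*n = -4 + n*(6 + n))
1/(-3798 + D(F(2), -12)) = 1/(-3798 + (-4 + 2² + 6*2)) = 1/(-3798 + (-4 + 4 + 12)) = 1/(-3798 + 12) = 1/(-3786) = -1/3786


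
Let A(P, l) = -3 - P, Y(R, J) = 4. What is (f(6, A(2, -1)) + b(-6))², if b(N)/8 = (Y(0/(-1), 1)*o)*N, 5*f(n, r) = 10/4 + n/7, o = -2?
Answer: 725063329/4900 ≈ 1.4797e+5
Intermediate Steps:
f(n, r) = ½ + n/35 (f(n, r) = (10/4 + n/7)/5 = (10*(¼) + n*(⅐))/5 = (5/2 + n/7)/5 = ½ + n/35)
b(N) = -64*N (b(N) = 8*((4*(-2))*N) = 8*(-8*N) = -64*N)
(f(6, A(2, -1)) + b(-6))² = ((½ + (1/35)*6) - 64*(-6))² = ((½ + 6/35) + 384)² = (47/70 + 384)² = (26927/70)² = 725063329/4900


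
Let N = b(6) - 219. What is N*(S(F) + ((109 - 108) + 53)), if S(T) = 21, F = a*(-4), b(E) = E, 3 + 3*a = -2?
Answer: -15975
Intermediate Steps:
a = -5/3 (a = -1 + (1/3)*(-2) = -1 - 2/3 = -5/3 ≈ -1.6667)
F = 20/3 (F = -5/3*(-4) = 20/3 ≈ 6.6667)
N = -213 (N = 6 - 219 = -213)
N*(S(F) + ((109 - 108) + 53)) = -213*(21 + ((109 - 108) + 53)) = -213*(21 + (1 + 53)) = -213*(21 + 54) = -213*75 = -15975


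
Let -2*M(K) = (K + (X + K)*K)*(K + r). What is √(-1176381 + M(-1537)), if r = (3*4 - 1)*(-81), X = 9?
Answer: √2848080405 ≈ 53367.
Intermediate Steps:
r = -891 (r = (12 - 1)*(-81) = 11*(-81) = -891)
M(K) = -(-891 + K)*(K + K*(9 + K))/2 (M(K) = -(K + (9 + K)*K)*(K - 891)/2 = -(K + K*(9 + K))*(-891 + K)/2 = -(-891 + K)*(K + K*(9 + K))/2)
√(-1176381 + M(-1537)) = √(-1176381 + (½)*(-1537)*(8910 - 1*(-1537)² + 881*(-1537))) = √(-1176381 + (½)*(-1537)*(8910 - 1*2362369 - 1354097)) = √(-1176381 + (½)*(-1537)*(8910 - 2362369 - 1354097)) = √(-1176381 + (½)*(-1537)*(-3707556)) = √(-1176381 + 2849256786) = √2848080405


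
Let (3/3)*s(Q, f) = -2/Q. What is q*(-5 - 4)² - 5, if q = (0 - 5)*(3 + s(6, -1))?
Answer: -1085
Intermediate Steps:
s(Q, f) = -2/Q
q = -40/3 (q = (0 - 5)*(3 - 2/6) = -5*(3 - 2*⅙) = -5*(3 - ⅓) = -5*8/3 = -40/3 ≈ -13.333)
q*(-5 - 4)² - 5 = -40*(-5 - 4)²/3 - 5 = -40/3*(-9)² - 5 = -40/3*81 - 5 = -1080 - 5 = -1085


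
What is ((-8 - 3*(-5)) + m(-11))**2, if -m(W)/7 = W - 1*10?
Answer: 23716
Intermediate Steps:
m(W) = 70 - 7*W (m(W) = -7*(W - 1*10) = -7*(W - 10) = -7*(-10 + W) = 70 - 7*W)
((-8 - 3*(-5)) + m(-11))**2 = ((-8 - 3*(-5)) + (70 - 7*(-11)))**2 = ((-8 + 15) + (70 + 77))**2 = (7 + 147)**2 = 154**2 = 23716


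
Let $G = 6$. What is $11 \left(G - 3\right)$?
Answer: $33$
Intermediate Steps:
$11 \left(G - 3\right) = 11 \left(6 - 3\right) = 11 \cdot 3 = 33$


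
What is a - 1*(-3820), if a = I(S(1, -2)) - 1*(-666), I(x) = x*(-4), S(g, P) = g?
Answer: 4482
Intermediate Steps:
I(x) = -4*x
a = 662 (a = -4*1 - 1*(-666) = -4 + 666 = 662)
a - 1*(-3820) = 662 - 1*(-3820) = 662 + 3820 = 4482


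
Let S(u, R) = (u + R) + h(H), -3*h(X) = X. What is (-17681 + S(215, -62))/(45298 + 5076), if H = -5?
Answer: -52579/151122 ≈ -0.34792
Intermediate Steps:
h(X) = -X/3
S(u, R) = 5/3 + R + u (S(u, R) = (u + R) - ⅓*(-5) = (R + u) + 5/3 = 5/3 + R + u)
(-17681 + S(215, -62))/(45298 + 5076) = (-17681 + (5/3 - 62 + 215))/(45298 + 5076) = (-17681 + 464/3)/50374 = -52579/3*1/50374 = -52579/151122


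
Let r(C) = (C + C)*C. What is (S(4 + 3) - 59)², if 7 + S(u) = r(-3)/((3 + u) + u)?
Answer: 1218816/289 ≈ 4217.4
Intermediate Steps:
r(C) = 2*C² (r(C) = (2*C)*C = 2*C²)
S(u) = -7 + 18/(3 + 2*u) (S(u) = -7 + (2*(-3)²)/((3 + u) + u) = -7 + (2*9)/(3 + 2*u) = -7 + 18/(3 + 2*u))
(S(4 + 3) - 59)² = ((-3 - 14*(4 + 3))/(3 + 2*(4 + 3)) - 59)² = ((-3 - 14*7)/(3 + 2*7) - 59)² = ((-3 - 98)/(3 + 14) - 59)² = (-101/17 - 59)² = (-1104/17)² = 1218816/289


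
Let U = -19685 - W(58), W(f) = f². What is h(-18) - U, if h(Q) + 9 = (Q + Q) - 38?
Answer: 22966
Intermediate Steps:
h(Q) = -47 + 2*Q (h(Q) = -9 + ((Q + Q) - 38) = -9 + (2*Q - 38) = -9 + (-38 + 2*Q) = -47 + 2*Q)
U = -23049 (U = -19685 - 1*58² = -19685 - 1*3364 = -19685 - 3364 = -23049)
h(-18) - U = (-47 + 2*(-18)) - 1*(-23049) = (-47 - 36) + 23049 = -83 + 23049 = 22966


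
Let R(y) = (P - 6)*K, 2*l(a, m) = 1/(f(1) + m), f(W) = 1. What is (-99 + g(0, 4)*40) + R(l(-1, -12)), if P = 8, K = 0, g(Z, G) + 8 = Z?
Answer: -419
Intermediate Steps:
g(Z, G) = -8 + Z
l(a, m) = 1/(2*(1 + m))
R(y) = 0 (R(y) = (8 - 6)*0 = 2*0 = 0)
(-99 + g(0, 4)*40) + R(l(-1, -12)) = (-99 + (-8 + 0)*40) + 0 = (-99 - 8*40) + 0 = (-99 - 320) + 0 = -419 + 0 = -419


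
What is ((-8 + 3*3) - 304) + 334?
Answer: 31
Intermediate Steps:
((-8 + 3*3) - 304) + 334 = ((-8 + 9) - 304) + 334 = (1 - 304) + 334 = -303 + 334 = 31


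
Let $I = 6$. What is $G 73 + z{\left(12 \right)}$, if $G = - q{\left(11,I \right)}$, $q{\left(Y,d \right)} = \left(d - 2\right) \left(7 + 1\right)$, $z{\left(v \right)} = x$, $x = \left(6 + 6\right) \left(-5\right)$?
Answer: $-2396$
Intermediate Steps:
$x = -60$ ($x = 12 \left(-5\right) = -60$)
$z{\left(v \right)} = -60$
$q{\left(Y,d \right)} = -16 + 8 d$ ($q{\left(Y,d \right)} = \left(-2 + d\right) 8 = -16 + 8 d$)
$G = -32$ ($G = - (-16 + 8 \cdot 6) = - (-16 + 48) = \left(-1\right) 32 = -32$)
$G 73 + z{\left(12 \right)} = \left(-32\right) 73 - 60 = -2336 - 60 = -2396$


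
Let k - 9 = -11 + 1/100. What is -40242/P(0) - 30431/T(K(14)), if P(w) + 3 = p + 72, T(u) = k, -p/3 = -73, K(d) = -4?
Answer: 144734107/9552 ≈ 15152.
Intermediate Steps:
p = 219 (p = -3*(-73) = 219)
k = -199/100 (k = 9 + (-11 + 1/100) = 9 - 1099/100 = -199/100 ≈ -1.9900)
T(u) = -199/100
P(w) = 288 (P(w) = -3 + (219 + 72) = -3 + 291 = 288)
-40242/P(0) - 30431/T(K(14)) = -40242/288 - 30431/(-199/100) = -40242*1/288 - 30431*(-100/199) = -6707/48 + 3043100/199 = 144734107/9552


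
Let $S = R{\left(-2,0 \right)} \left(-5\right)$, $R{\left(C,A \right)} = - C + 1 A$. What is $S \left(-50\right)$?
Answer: $500$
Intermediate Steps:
$R{\left(C,A \right)} = A - C$ ($R{\left(C,A \right)} = - C + A = A - C$)
$S = -10$ ($S = \left(0 - -2\right) \left(-5\right) = \left(0 + 2\right) \left(-5\right) = 2 \left(-5\right) = -10$)
$S \left(-50\right) = \left(-10\right) \left(-50\right) = 500$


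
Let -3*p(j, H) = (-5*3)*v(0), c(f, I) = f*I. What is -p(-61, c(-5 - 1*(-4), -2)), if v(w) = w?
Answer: 0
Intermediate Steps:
c(f, I) = I*f
p(j, H) = 0 (p(j, H) = -(-5*3)*0/3 = -(-5)*0 = -⅓*0 = 0)
-p(-61, c(-5 - 1*(-4), -2)) = -1*0 = 0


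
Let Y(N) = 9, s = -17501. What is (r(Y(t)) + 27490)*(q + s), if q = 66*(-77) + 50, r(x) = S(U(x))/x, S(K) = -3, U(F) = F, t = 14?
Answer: -619424659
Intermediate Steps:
r(x) = -3/x
q = -5032 (q = -5082 + 50 = -5032)
(r(Y(t)) + 27490)*(q + s) = (-3/9 + 27490)*(-5032 - 17501) = (-3*⅑ + 27490)*(-22533) = (-⅓ + 27490)*(-22533) = (82469/3)*(-22533) = -619424659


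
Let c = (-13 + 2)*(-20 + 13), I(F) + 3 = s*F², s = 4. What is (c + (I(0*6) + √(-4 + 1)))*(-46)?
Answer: -3404 - 46*I*√3 ≈ -3404.0 - 79.674*I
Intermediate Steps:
I(F) = -3 + 4*F²
c = 77 (c = -11*(-7) = 77)
(c + (I(0*6) + √(-4 + 1)))*(-46) = (77 + ((-3 + 4*(0*6)²) + √(-4 + 1)))*(-46) = (77 + ((-3 + 4*0²) + √(-3)))*(-46) = (77 + ((-3 + 4*0) + I*√3))*(-46) = (77 + ((-3 + 0) + I*√3))*(-46) = (77 + (-3 + I*√3))*(-46) = (74 + I*√3)*(-46) = -3404 - 46*I*√3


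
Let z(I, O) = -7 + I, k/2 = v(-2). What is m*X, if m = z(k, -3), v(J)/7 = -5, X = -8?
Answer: 616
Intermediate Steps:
v(J) = -35 (v(J) = 7*(-5) = -35)
k = -70 (k = 2*(-35) = -70)
m = -77 (m = -7 - 70 = -77)
m*X = -77*(-8) = 616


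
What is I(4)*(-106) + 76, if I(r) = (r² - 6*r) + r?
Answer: 500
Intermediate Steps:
I(r) = r² - 5*r
I(4)*(-106) + 76 = (4*(-5 + 4))*(-106) + 76 = (4*(-1))*(-106) + 76 = -4*(-106) + 76 = 424 + 76 = 500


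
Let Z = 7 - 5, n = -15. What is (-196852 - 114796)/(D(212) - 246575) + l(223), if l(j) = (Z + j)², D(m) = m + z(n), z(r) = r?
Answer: 6236598949/123189 ≈ 50626.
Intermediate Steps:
D(m) = -15 + m (D(m) = m - 15 = -15 + m)
Z = 2
l(j) = (2 + j)²
(-196852 - 114796)/(D(212) - 246575) + l(223) = (-196852 - 114796)/((-15 + 212) - 246575) + (2 + 223)² = -311648/(197 - 246575) + 225² = -311648/(-246378) + 50625 = -311648*(-1/246378) + 50625 = 155824/123189 + 50625 = 6236598949/123189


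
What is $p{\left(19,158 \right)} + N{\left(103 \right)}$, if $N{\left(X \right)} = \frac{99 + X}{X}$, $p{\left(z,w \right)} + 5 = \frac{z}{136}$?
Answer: $- \frac{40611}{14008} \approx -2.8991$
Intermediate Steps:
$p{\left(z,w \right)} = -5 + \frac{z}{136}$
$N{\left(X \right)} = \frac{99 + X}{X}$
$p{\left(19,158 \right)} + N{\left(103 \right)} = \left(-5 + \frac{1}{136} \cdot 19\right) + \frac{99 + 103}{103} = \left(-5 + \frac{19}{136}\right) + \frac{1}{103} \cdot 202 = - \frac{661}{136} + \frac{202}{103} = - \frac{40611}{14008}$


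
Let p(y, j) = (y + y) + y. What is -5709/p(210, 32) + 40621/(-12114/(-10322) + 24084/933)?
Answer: 907298860927/606427290 ≈ 1496.1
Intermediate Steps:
p(y, j) = 3*y (p(y, j) = 2*y + y = 3*y)
-5709/p(210, 32) + 40621/(-12114/(-10322) + 24084/933) = -5709/(3*210) + 40621/(-12114/(-10322) + 24084/933) = -5709/630 + 40621/(-12114*(-1/10322) + 24084*(1/933)) = -5709*1/630 + 40621/(6057/5161 + 8028/311) = -1903/210 + 40621/(43316235/1605071) = -1903/210 + 40621*(1605071/43316235) = -1903/210 + 65199589091/43316235 = 907298860927/606427290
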